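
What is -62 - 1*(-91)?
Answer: 29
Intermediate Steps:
-62 - 1*(-91) = -62 + 91 = 29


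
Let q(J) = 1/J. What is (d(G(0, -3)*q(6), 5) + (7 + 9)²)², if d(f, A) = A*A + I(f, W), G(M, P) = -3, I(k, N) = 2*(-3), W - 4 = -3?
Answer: 75625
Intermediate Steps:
W = 1 (W = 4 - 3 = 1)
I(k, N) = -6
d(f, A) = -6 + A² (d(f, A) = A*A - 6 = A² - 6 = -6 + A²)
(d(G(0, -3)*q(6), 5) + (7 + 9)²)² = ((-6 + 5²) + (7 + 9)²)² = ((-6 + 25) + 16²)² = (19 + 256)² = 275² = 75625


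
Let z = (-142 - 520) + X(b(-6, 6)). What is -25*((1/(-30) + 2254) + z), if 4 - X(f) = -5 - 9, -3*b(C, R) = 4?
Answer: -241495/6 ≈ -40249.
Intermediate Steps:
b(C, R) = -4/3 (b(C, R) = -1/3*4 = -4/3)
X(f) = 18 (X(f) = 4 - (-5 - 9) = 4 - 1*(-14) = 4 + 14 = 18)
z = -644 (z = (-142 - 520) + 18 = -662 + 18 = -644)
-25*((1/(-30) + 2254) + z) = -25*((1/(-30) + 2254) - 644) = -25*((-1/30 + 2254) - 644) = -25*(67619/30 - 644) = -25*48299/30 = -241495/6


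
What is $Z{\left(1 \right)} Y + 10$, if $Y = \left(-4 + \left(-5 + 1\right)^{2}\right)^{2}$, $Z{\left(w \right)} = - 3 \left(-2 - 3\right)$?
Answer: $2170$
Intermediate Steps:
$Z{\left(w \right)} = 15$ ($Z{\left(w \right)} = - 3 \left(-2 - 3\right) = \left(-3\right) \left(-5\right) = 15$)
$Y = 144$ ($Y = \left(-4 + \left(-4\right)^{2}\right)^{2} = \left(-4 + 16\right)^{2} = 12^{2} = 144$)
$Z{\left(1 \right)} Y + 10 = 15 \cdot 144 + 10 = 2160 + 10 = 2170$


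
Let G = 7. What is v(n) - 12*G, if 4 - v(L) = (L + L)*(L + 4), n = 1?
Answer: -90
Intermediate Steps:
v(L) = 4 - 2*L*(4 + L) (v(L) = 4 - (L + L)*(L + 4) = 4 - 2*L*(4 + L))
v(n) - 12*G = (4 - 8*1 - 2*1²) - 12*7 = (4 - 8 - 2*1) - 84 = (4 - 8 - 2) - 84 = -6 - 84 = -90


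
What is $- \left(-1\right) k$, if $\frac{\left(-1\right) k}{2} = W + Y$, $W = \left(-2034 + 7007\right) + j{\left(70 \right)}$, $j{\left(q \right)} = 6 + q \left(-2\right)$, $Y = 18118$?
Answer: $-45914$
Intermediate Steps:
$j{\left(q \right)} = 6 - 2 q$
$W = 4839$ ($W = \left(-2034 + 7007\right) + \left(6 - 140\right) = 4973 + \left(6 - 140\right) = 4973 - 134 = 4839$)
$k = -45914$ ($k = - 2 \left(4839 + 18118\right) = \left(-2\right) 22957 = -45914$)
$- \left(-1\right) k = - \left(-1\right) \left(-45914\right) = \left(-1\right) 45914 = -45914$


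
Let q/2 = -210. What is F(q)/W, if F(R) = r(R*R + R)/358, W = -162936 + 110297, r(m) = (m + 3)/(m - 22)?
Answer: -175983/3315886631996 ≈ -5.3073e-8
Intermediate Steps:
r(m) = (3 + m)/(-22 + m)
q = -420 (q = 2*(-210) = -420)
W = -52639
F(R) = (3 + R + R²)/(358*(-22 + R + R²)) (F(R) = ((3 + (R*R + R))/(-22 + (R*R + R)))/358 = ((3 + (R² + R))/(-22 + (R² + R)))*(1/358) = ((3 + (R + R²))/(-22 + (R + R²)))*(1/358) = ((3 + R + R²)/(-22 + R + R²))*(1/358) = (3 + R + R²)/(358*(-22 + R + R²)))
F(q)/W = ((3 - 420*(1 - 420))/(358*(-22 - 420*(1 - 420))))/(-52639) = ((3 - 420*(-419))/(358*(-22 - 420*(-419))))*(-1/52639) = ((3 + 175980)/(358*(-22 + 175980)))*(-1/52639) = ((1/358)*175983/175958)*(-1/52639) = ((1/358)*(1/175958)*175983)*(-1/52639) = (175983/62992964)*(-1/52639) = -175983/3315886631996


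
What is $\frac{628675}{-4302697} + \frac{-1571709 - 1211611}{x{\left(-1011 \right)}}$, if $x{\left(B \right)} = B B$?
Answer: $- \frac{12618364533715}{4397876960337} \approx -2.8692$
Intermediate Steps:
$x{\left(B \right)} = B^{2}$
$\frac{628675}{-4302697} + \frac{-1571709 - 1211611}{x{\left(-1011 \right)}} = \frac{628675}{-4302697} + \frac{-1571709 - 1211611}{\left(-1011\right)^{2}} = 628675 \left(- \frac{1}{4302697}\right) - \frac{2783320}{1022121} = - \frac{628675}{4302697} - \frac{2783320}{1022121} = - \frac{12618364533715}{4397876960337}$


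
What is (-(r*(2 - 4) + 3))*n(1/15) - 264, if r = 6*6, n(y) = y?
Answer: -1297/5 ≈ -259.40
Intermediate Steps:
r = 36
(-(r*(2 - 4) + 3))*n(1/15) - 264 = -(36*(2 - 4) + 3)/15 - 264 = -(36*(-2) + 3)*(1/15) - 264 = -(-72 + 3)*(1/15) - 264 = -1*(-69)*(1/15) - 264 = 69*(1/15) - 264 = 23/5 - 264 = -1297/5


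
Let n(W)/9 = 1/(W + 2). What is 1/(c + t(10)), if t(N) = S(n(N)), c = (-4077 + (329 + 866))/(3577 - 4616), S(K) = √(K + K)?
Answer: 5988796/13373285 - 1079521*√6/13373285 ≈ 0.25009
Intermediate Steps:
n(W) = 9/(2 + W) (n(W) = 9/(W + 2) = 9/(2 + W))
S(K) = √2*√K (S(K) = √(2*K) = √2*√K)
c = 2882/1039 (c = (-4077 + 1195)/(-1039) = -2882*(-1/1039) = 2882/1039 ≈ 2.7738)
t(N) = 3*√2*√(1/(2 + N)) (t(N) = √2*√(9/(2 + N)) = √2*(3*√(1/(2 + N))) = 3*√2*√(1/(2 + N)))
1/(c + t(10)) = 1/(2882/1039 + 3*√2*√(1/(2 + 10))) = 1/(2882/1039 + 3*√2*√(1/12)) = 1/(2882/1039 + 3*√2*(√3/6)) = 1/(2882/1039 + √6/2)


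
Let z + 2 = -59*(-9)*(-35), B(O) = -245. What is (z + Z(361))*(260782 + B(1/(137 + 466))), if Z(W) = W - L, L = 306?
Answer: -4828271684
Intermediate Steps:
z = -18587 (z = -2 - 59*(-9)*(-35) = -2 + 531*(-35) = -2 - 18585 = -18587)
Z(W) = -306 + W (Z(W) = W - 1*306 = W - 306 = -306 + W)
(z + Z(361))*(260782 + B(1/(137 + 466))) = (-18587 + (-306 + 361))*(260782 - 245) = (-18587 + 55)*260537 = -18532*260537 = -4828271684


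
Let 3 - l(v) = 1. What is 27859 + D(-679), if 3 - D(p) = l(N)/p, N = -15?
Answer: 18918300/679 ≈ 27862.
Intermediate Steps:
l(v) = 2 (l(v) = 3 - 1*1 = 3 - 1 = 2)
D(p) = 3 - 2/p
27859 + D(-679) = 27859 + (3 - 2/(-679)) = 27859 + (3 - 2*(-1/679)) = 27859 + (3 + 2/679) = 27859 + 2039/679 = 18918300/679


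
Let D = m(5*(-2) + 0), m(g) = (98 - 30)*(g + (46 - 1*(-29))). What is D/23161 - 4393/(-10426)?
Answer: 147829193/241476586 ≈ 0.61219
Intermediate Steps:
m(g) = 5100 + 68*g (m(g) = 68*(g + (46 + 29)) = 68*(g + 75) = 68*(75 + g) = 5100 + 68*g)
D = 4420 (D = 5100 + 68*(5*(-2) + 0) = 5100 + 68*(-10 + 0) = 5100 + 68*(-10) = 5100 - 680 = 4420)
D/23161 - 4393/(-10426) = 4420/23161 - 4393/(-10426) = 4420*(1/23161) - 4393*(-1/10426) = 4420/23161 + 4393/10426 = 147829193/241476586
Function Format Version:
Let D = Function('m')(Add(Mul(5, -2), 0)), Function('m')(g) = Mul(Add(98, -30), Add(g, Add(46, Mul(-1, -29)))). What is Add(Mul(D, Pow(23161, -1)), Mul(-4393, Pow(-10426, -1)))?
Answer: Rational(147829193, 241476586) ≈ 0.61219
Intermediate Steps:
Function('m')(g) = Add(5100, Mul(68, g)) (Function('m')(g) = Mul(68, Add(g, Add(46, 29))) = Mul(68, Add(g, 75)) = Mul(68, Add(75, g)) = Add(5100, Mul(68, g)))
D = 4420 (D = Add(5100, Mul(68, Add(Mul(5, -2), 0))) = Add(5100, Mul(68, Add(-10, 0))) = Add(5100, Mul(68, -10)) = Add(5100, -680) = 4420)
Add(Mul(D, Pow(23161, -1)), Mul(-4393, Pow(-10426, -1))) = Add(Mul(4420, Pow(23161, -1)), Mul(-4393, Pow(-10426, -1))) = Add(Mul(4420, Rational(1, 23161)), Mul(-4393, Rational(-1, 10426))) = Add(Rational(4420, 23161), Rational(4393, 10426)) = Rational(147829193, 241476586)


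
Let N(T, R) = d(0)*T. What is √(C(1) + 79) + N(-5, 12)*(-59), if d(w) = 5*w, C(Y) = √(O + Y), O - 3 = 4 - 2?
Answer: √(79 + √6) ≈ 9.0249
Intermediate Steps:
O = 5 (O = 3 + (4 - 2) = 3 + 2 = 5)
C(Y) = √(5 + Y)
N(T, R) = 0 (N(T, R) = (5*0)*T = 0*T = 0)
√(C(1) + 79) + N(-5, 12)*(-59) = √(√(5 + 1) + 79) + 0*(-59) = √(√6 + 79) + 0 = √(79 + √6) + 0 = √(79 + √6)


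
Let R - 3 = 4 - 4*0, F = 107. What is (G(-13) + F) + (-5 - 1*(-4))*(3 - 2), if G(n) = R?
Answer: 113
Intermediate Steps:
R = 7 (R = 3 + (4 - 4*0) = 3 + (4 + 0) = 3 + 4 = 7)
G(n) = 7
(G(-13) + F) + (-5 - 1*(-4))*(3 - 2) = (7 + 107) + (-5 - 1*(-4))*(3 - 2) = 114 + (-5 + 4)*1 = 114 - 1*1 = 114 - 1 = 113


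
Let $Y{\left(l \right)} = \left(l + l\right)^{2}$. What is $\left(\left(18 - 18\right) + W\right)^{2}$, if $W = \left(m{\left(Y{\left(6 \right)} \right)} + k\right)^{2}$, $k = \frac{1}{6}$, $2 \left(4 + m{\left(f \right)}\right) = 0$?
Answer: $\frac{279841}{1296} \approx 215.93$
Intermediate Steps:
$Y{\left(l \right)} = 4 l^{2}$ ($Y{\left(l \right)} = \left(2 l\right)^{2} = 4 l^{2}$)
$m{\left(f \right)} = -4$ ($m{\left(f \right)} = -4 + \frac{1}{2} \cdot 0 = -4 + 0 = -4$)
$k = \frac{1}{6} \approx 0.16667$
$W = \frac{529}{36}$ ($W = \left(-4 + \frac{1}{6}\right)^{2} = \left(- \frac{23}{6}\right)^{2} = \frac{529}{36} \approx 14.694$)
$\left(\left(18 - 18\right) + W\right)^{2} = \left(\left(18 - 18\right) + \frac{529}{36}\right)^{2} = \left(0 + \frac{529}{36}\right)^{2} = \left(\frac{529}{36}\right)^{2} = \frac{279841}{1296}$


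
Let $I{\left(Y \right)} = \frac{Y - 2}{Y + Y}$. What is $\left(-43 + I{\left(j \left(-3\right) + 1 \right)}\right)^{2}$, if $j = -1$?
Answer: $\frac{29241}{16} \approx 1827.6$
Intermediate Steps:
$I{\left(Y \right)} = \frac{-2 + Y}{2 Y}$
$\left(-43 + I{\left(j \left(-3\right) + 1 \right)}\right)^{2} = \left(-43 + \frac{-2 + \left(\left(-1\right) \left(-3\right) + 1\right)}{2 \left(\left(-1\right) \left(-3\right) + 1\right)}\right)^{2} = \left(-43 + \frac{-2 + \left(3 + 1\right)}{2 \left(3 + 1\right)}\right)^{2} = \left(-43 + \frac{-2 + 4}{2 \cdot 4}\right)^{2} = \left(-43 + \frac{1}{2} \cdot \frac{1}{4} \cdot 2\right)^{2} = \left(-43 + \frac{1}{4}\right)^{2} = \left(- \frac{171}{4}\right)^{2} = \frac{29241}{16}$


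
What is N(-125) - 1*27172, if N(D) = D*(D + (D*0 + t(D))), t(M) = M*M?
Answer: -1964672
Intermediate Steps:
t(M) = M²
N(D) = D*(D + D²) (N(D) = D*(D + (D*0 + D²)) = D*(D + (0 + D²)) = D*(D + D²))
N(-125) - 1*27172 = (-125)²*(1 - 125) - 1*27172 = 15625*(-124) - 27172 = -1937500 - 27172 = -1964672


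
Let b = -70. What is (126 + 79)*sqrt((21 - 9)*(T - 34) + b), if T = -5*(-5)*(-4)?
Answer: 205*I*sqrt(1678) ≈ 8397.5*I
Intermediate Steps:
T = -100 (T = 25*(-4) = -100)
(126 + 79)*sqrt((21 - 9)*(T - 34) + b) = (126 + 79)*sqrt((21 - 9)*(-100 - 34) - 70) = 205*sqrt(12*(-134) - 70) = 205*sqrt(-1608 - 70) = 205*sqrt(-1678) = 205*(I*sqrt(1678)) = 205*I*sqrt(1678)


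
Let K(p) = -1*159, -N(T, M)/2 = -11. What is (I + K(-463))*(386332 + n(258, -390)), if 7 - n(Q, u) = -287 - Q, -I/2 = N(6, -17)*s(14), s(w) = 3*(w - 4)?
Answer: -572201436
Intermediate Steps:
N(T, M) = 22 (N(T, M) = -2*(-11) = 22)
K(p) = -159
s(w) = -12 + 3*w (s(w) = 3*(-4 + w) = -12 + 3*w)
I = -1320 (I = -44*(-12 + 3*14) = -44*(-12 + 42) = -44*30 = -2*660 = -1320)
n(Q, u) = 294 + Q (n(Q, u) = 7 - (-287 - Q) = 7 + (287 + Q) = 294 + Q)
(I + K(-463))*(386332 + n(258, -390)) = (-1320 - 159)*(386332 + (294 + 258)) = -1479*(386332 + 552) = -1479*386884 = -572201436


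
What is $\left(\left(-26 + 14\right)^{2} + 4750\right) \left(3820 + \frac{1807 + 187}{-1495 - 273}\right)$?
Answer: $\frac{8260785701}{442} \approx 1.869 \cdot 10^{7}$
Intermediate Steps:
$\left(\left(-26 + 14\right)^{2} + 4750\right) \left(3820 + \frac{1807 + 187}{-1495 - 273}\right) = \left(\left(-12\right)^{2} + 4750\right) \left(3820 + \frac{1994}{-1768}\right) = \left(144 + 4750\right) \left(3820 + 1994 \left(- \frac{1}{1768}\right)\right) = 4894 \left(3820 - \frac{997}{884}\right) = 4894 \cdot \frac{3375883}{884} = \frac{8260785701}{442}$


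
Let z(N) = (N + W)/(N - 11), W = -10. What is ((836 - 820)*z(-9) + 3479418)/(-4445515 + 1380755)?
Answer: -8698583/7661900 ≈ -1.1353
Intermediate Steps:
z(N) = (-10 + N)/(-11 + N) (z(N) = (N - 10)/(N - 11) = (-10 + N)/(-11 + N))
((836 - 820)*z(-9) + 3479418)/(-4445515 + 1380755) = ((836 - 820)*((-10 - 9)/(-11 - 9)) + 3479418)/(-4445515 + 1380755) = (16*(-19/(-20)) + 3479418)/(-3064760) = (16*(-1/20*(-19)) + 3479418)*(-1/3064760) = (16*(19/20) + 3479418)*(-1/3064760) = (76/5 + 3479418)*(-1/3064760) = (17397166/5)*(-1/3064760) = -8698583/7661900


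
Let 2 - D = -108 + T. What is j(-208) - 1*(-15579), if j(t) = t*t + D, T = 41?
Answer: 58912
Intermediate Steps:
D = 69 (D = 2 - (-108 + 41) = 2 - 1*(-67) = 2 + 67 = 69)
j(t) = 69 + t² (j(t) = t*t + 69 = t² + 69 = 69 + t²)
j(-208) - 1*(-15579) = (69 + (-208)²) - 1*(-15579) = (69 + 43264) + 15579 = 43333 + 15579 = 58912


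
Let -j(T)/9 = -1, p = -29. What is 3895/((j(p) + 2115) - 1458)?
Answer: 3895/666 ≈ 5.8484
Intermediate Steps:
j(T) = 9 (j(T) = -9*(-1) = 9)
3895/((j(p) + 2115) - 1458) = 3895/((9 + 2115) - 1458) = 3895/(2124 - 1458) = 3895/666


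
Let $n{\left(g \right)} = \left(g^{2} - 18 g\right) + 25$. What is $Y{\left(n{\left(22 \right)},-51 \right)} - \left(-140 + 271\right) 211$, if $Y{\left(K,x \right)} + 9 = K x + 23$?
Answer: $-33390$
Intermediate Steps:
$n{\left(g \right)} = 25 + g^{2} - 18 g$
$Y{\left(K,x \right)} = 14 + K x$ ($Y{\left(K,x \right)} = -9 + \left(K x + 23\right) = -9 + \left(23 + K x\right) = 14 + K x$)
$Y{\left(n{\left(22 \right)},-51 \right)} - \left(-140 + 271\right) 211 = \left(14 + \left(25 + 22^{2} - 396\right) \left(-51\right)\right) - \left(-140 + 271\right) 211 = \left(14 + \left(25 + 484 - 396\right) \left(-51\right)\right) - 131 \cdot 211 = \left(14 + 113 \left(-51\right)\right) - 27641 = \left(14 - 5763\right) - 27641 = -5749 - 27641 = -33390$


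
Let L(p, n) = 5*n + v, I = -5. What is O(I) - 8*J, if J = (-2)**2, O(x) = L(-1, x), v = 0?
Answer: -57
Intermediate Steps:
L(p, n) = 5*n (L(p, n) = 5*n + 0 = 5*n)
O(x) = 5*x
J = 4
O(I) - 8*J = 5*(-5) - 8*4 = -25 - 32 = -57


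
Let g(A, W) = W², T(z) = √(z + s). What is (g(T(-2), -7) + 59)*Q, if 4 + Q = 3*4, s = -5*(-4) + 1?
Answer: 864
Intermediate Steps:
s = 21 (s = 20 + 1 = 21)
T(z) = √(21 + z) (T(z) = √(z + 21) = √(21 + z))
Q = 8 (Q = -4 + 3*4 = -4 + 12 = 8)
(g(T(-2), -7) + 59)*Q = ((-7)² + 59)*8 = (49 + 59)*8 = 108*8 = 864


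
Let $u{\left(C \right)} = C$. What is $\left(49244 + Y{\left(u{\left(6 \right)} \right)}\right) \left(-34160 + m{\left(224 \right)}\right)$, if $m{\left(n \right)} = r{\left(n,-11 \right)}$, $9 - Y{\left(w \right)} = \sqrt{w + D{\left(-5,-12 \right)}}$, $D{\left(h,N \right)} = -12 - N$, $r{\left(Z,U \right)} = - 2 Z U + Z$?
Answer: $-1428731024 + 29008 \sqrt{6} \approx -1.4287 \cdot 10^{9}$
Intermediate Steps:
$r{\left(Z,U \right)} = Z - 2 U Z$ ($r{\left(Z,U \right)} = - 2 U Z + Z = Z - 2 U Z$)
$Y{\left(w \right)} = 9 - \sqrt{w}$ ($Y{\left(w \right)} = 9 - \sqrt{w - 0} = 9 - \sqrt{w + \left(-12 + 12\right)} = 9 - \sqrt{w + 0} = 9 - \sqrt{w}$)
$m{\left(n \right)} = 23 n$ ($m{\left(n \right)} = n \left(1 - -22\right) = n \left(1 + 22\right) = n 23 = 23 n$)
$\left(49244 + Y{\left(u{\left(6 \right)} \right)}\right) \left(-34160 + m{\left(224 \right)}\right) = \left(49244 + \left(9 - \sqrt{6}\right)\right) \left(-34160 + 23 \cdot 224\right) = \left(49253 - \sqrt{6}\right) \left(-34160 + 5152\right) = \left(49253 - \sqrt{6}\right) \left(-29008\right) = -1428731024 + 29008 \sqrt{6}$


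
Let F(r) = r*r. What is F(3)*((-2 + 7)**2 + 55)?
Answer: 720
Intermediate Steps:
F(r) = r**2
F(3)*((-2 + 7)**2 + 55) = 3**2*((-2 + 7)**2 + 55) = 9*(5**2 + 55) = 9*(25 + 55) = 9*80 = 720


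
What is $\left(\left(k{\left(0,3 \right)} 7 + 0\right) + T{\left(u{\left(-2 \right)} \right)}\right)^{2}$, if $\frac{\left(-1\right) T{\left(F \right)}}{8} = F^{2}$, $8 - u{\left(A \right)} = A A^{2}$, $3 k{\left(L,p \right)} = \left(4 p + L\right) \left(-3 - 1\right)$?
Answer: $4665600$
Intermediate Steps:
$k{\left(L,p \right)} = - \frac{16 p}{3} - \frac{4 L}{3}$ ($k{\left(L,p \right)} = \frac{\left(4 p + L\right) \left(-3 - 1\right)}{3} = \frac{\left(L + 4 p\right) \left(-4\right)}{3} = \frac{- 16 p - 4 L}{3} = - \frac{16 p}{3} - \frac{4 L}{3}$)
$u{\left(A \right)} = 8 - A^{3}$ ($u{\left(A \right)} = 8 - A A^{2} = 8 - A^{3}$)
$T{\left(F \right)} = - 8 F^{2}$
$\left(\left(k{\left(0,3 \right)} 7 + 0\right) + T{\left(u{\left(-2 \right)} \right)}\right)^{2} = \left(\left(\left(\left(- \frac{16}{3}\right) 3 - 0\right) 7 + 0\right) - 8 \left(8 - \left(-2\right)^{3}\right)^{2}\right)^{2} = \left(\left(\left(-16 + 0\right) 7 + 0\right) - 8 \left(8 - -8\right)^{2}\right)^{2} = \left(\left(\left(-16\right) 7 + 0\right) - 8 \left(8 + 8\right)^{2}\right)^{2} = \left(\left(-112 + 0\right) - 8 \cdot 16^{2}\right)^{2} = \left(-112 - 2048\right)^{2} = \left(-2160\right)^{2} = 4665600$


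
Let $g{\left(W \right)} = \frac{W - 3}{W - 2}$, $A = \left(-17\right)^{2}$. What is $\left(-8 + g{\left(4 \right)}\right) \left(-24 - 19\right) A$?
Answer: $\frac{186405}{2} \approx 93203.0$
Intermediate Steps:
$A = 289$
$g{\left(W \right)} = \frac{-3 + W}{-2 + W}$
$\left(-8 + g{\left(4 \right)}\right) \left(-24 - 19\right) A = \left(-8 + \frac{-3 + 4}{-2 + 4}\right) \left(-24 - 19\right) 289 = \left(-8 + \frac{1}{2} \cdot 1\right) \left(-43\right) 289 = \left(-8 + \frac{1}{2}\right) \left(-43\right) 289 = \left(- \frac{15}{2}\right) \left(-43\right) 289 = \frac{645}{2} \cdot 289 = \frac{186405}{2}$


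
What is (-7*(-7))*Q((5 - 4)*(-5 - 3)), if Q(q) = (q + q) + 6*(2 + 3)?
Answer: 686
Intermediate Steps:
Q(q) = 30 + 2*q (Q(q) = 2*q + 6*5 = 2*q + 30 = 30 + 2*q)
(-7*(-7))*Q((5 - 4)*(-5 - 3)) = (-7*(-7))*(30 + 2*((5 - 4)*(-5 - 3))) = 49*(30 + 2*(1*(-8))) = 49*(30 + 2*(-8)) = 49*(30 - 16) = 49*14 = 686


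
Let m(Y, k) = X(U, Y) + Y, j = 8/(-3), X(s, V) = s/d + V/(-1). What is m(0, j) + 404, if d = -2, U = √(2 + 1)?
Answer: 404 - √3/2 ≈ 403.13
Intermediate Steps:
U = √3 ≈ 1.7320
X(s, V) = -V - s/2 (X(s, V) = s/(-2) + V/(-1) = s*(-½) + V*(-1) = -s/2 - V = -V - s/2)
j = -8/3 (j = 8*(-⅓) = -8/3 ≈ -2.6667)
m(Y, k) = -√3/2 (m(Y, k) = (-Y - √3/2) + Y = -√3/2)
m(0, j) + 404 = -√3/2 + 404 = 404 - √3/2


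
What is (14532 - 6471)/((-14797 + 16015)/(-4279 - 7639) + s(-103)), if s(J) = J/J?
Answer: 48035499/5350 ≈ 8978.6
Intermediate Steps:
s(J) = 1
(14532 - 6471)/((-14797 + 16015)/(-4279 - 7639) + s(-103)) = (14532 - 6471)/((-14797 + 16015)/(-4279 - 7639) + 1) = 8061/(1218/(-11918) + 1) = 8061/(1218*(-1/11918) + 1) = 8061/(-609/5959 + 1) = 8061/(5350/5959) = 8061*(5959/5350) = 48035499/5350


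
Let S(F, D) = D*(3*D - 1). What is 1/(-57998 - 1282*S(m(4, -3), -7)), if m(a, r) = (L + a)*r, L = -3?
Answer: -1/255426 ≈ -3.9150e-6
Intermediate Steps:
m(a, r) = r*(-3 + a) (m(a, r) = (-3 + a)*r = r*(-3 + a))
S(F, D) = D*(-1 + 3*D)
1/(-57998 - 1282*S(m(4, -3), -7)) = 1/(-57998 - (-8974)*(-1 + 3*(-7))) = 1/(-57998 - (-8974)*(-1 - 21)) = 1/(-57998 - (-8974)*(-22)) = 1/(-57998 - 1282*154) = 1/(-57998 - 197428) = 1/(-255426) = -1/255426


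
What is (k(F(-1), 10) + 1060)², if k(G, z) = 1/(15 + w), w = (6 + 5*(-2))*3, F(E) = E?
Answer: 10118761/9 ≈ 1.1243e+6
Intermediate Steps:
w = -12 (w = (6 - 10)*3 = -4*3 = -12)
k(G, z) = ⅓ (k(G, z) = 1/(15 - 12) = 1/3 = ⅓)
(k(F(-1), 10) + 1060)² = (⅓ + 1060)² = (3181/3)² = 10118761/9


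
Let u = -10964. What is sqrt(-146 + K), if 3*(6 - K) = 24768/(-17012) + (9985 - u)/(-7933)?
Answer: I*sqrt(157810840507139001)/33739049 ≈ 11.774*I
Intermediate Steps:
K = 248506705/33739049 (K = 6 - (24768/(-17012) + (9985 - 1*(-10964))/(-7933))/3 = 6 - (24768*(-1/17012) + (9985 + 10964)*(-1/7933))/3 = 6 - (-6192/4253 + 20949*(-1/7933))/3 = 6 - (-6192/4253 - 20949/7933)/3 = 6 - 1/3*(-138217233/33739049) = 6 + 46072411/33739049 = 248506705/33739049 ≈ 7.3656)
sqrt(-146 + K) = sqrt(-146 + 248506705/33739049) = sqrt(-4677394449/33739049) = I*sqrt(157810840507139001)/33739049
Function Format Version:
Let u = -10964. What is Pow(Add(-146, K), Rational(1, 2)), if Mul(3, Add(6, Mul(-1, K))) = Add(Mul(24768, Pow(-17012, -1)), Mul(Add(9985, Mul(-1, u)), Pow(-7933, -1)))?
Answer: Mul(Rational(1, 33739049), I, Pow(157810840507139001, Rational(1, 2))) ≈ Mul(11.774, I)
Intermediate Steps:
K = Rational(248506705, 33739049) (K = Add(6, Mul(Rational(-1, 3), Add(Mul(24768, Pow(-17012, -1)), Mul(Add(9985, Mul(-1, -10964)), Pow(-7933, -1))))) = Add(6, Mul(Rational(-1, 3), Add(Mul(24768, Rational(-1, 17012)), Mul(Add(9985, 10964), Rational(-1, 7933))))) = Add(6, Mul(Rational(-1, 3), Add(Rational(-6192, 4253), Mul(20949, Rational(-1, 7933))))) = Add(6, Mul(Rational(-1, 3), Add(Rational(-6192, 4253), Rational(-20949, 7933)))) = Add(6, Mul(Rational(-1, 3), Rational(-138217233, 33739049))) = Add(6, Rational(46072411, 33739049)) = Rational(248506705, 33739049) ≈ 7.3656)
Pow(Add(-146, K), Rational(1, 2)) = Pow(Add(-146, Rational(248506705, 33739049)), Rational(1, 2)) = Pow(Rational(-4677394449, 33739049), Rational(1, 2)) = Mul(Rational(1, 33739049), I, Pow(157810840507139001, Rational(1, 2)))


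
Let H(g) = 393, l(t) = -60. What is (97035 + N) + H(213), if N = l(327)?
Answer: 97368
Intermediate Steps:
N = -60
(97035 + N) + H(213) = (97035 - 60) + 393 = 96975 + 393 = 97368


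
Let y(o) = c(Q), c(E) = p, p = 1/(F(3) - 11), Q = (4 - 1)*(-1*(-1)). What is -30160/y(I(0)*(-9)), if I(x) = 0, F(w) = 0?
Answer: 331760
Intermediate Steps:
Q = 3 (Q = 3*1 = 3)
p = -1/11 (p = 1/(0 - 11) = 1/(-11) = -1/11 ≈ -0.090909)
c(E) = -1/11
y(o) = -1/11
-30160/y(I(0)*(-9)) = -30160/(-1/11) = -30160*(-11) = 331760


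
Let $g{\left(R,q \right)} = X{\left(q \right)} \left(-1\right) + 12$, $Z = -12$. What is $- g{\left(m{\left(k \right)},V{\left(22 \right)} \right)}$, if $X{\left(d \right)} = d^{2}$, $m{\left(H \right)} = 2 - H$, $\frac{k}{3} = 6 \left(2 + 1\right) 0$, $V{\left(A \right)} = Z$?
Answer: $132$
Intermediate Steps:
$V{\left(A \right)} = -12$
$k = 0$ ($k = 3 \cdot 6 \left(2 + 1\right) 0 = 3 \cdot 6 \cdot 3 \cdot 0 = 3 \cdot 18 \cdot 0 = 3 \cdot 0 = 0$)
$g{\left(R,q \right)} = 12 - q^{2}$ ($g{\left(R,q \right)} = q^{2} \left(-1\right) + 12 = - q^{2} + 12 = 12 - q^{2}$)
$- g{\left(m{\left(k \right)},V{\left(22 \right)} \right)} = - (12 - \left(-12\right)^{2}) = - (12 - 144) = \left(-1\right) \left(-132\right) = 132$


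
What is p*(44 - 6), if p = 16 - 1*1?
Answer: 570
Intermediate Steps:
p = 15 (p = 16 - 1 = 15)
p*(44 - 6) = 15*(44 - 6) = 15*38 = 570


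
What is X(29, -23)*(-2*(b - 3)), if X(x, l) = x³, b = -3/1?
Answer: 292668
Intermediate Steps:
b = -3 (b = -3*1 = -3)
X(29, -23)*(-2*(b - 3)) = 29³*(-2*(-3 - 3)) = 24389*(-2*(-6)) = 24389*12 = 292668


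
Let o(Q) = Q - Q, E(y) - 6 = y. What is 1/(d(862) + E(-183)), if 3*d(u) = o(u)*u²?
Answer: -1/177 ≈ -0.0056497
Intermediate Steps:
E(y) = 6 + y
o(Q) = 0
d(u) = 0 (d(u) = (0*u²)/3 = (⅓)*0 = 0)
1/(d(862) + E(-183)) = 1/(0 + (6 - 183)) = 1/(0 - 177) = 1/(-177) = -1/177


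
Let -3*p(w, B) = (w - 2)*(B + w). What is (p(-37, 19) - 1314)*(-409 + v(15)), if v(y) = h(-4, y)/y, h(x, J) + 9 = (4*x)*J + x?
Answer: 3296208/5 ≈ 6.5924e+5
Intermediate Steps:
h(x, J) = -9 + x + 4*J*x (h(x, J) = -9 + ((4*x)*J + x) = -9 + (4*J*x + x) = -9 + (x + 4*J*x) = -9 + x + 4*J*x)
p(w, B) = -(-2 + w)*(B + w)/3 (p(w, B) = -(w - 2)*(B + w)/3 = -(-2 + w)*(B + w)/3)
v(y) = (-13 - 16*y)/y (v(y) = (-9 - 4 + 4*y*(-4))/y = (-9 - 4 - 16*y)/y = (-13 - 16*y)/y)
(p(-37, 19) - 1314)*(-409 + v(15)) = ((-⅓*(-37)² + (⅔)*19 + (⅔)*(-37) - ⅓*19*(-37)) - 1314)*(-409 + (-16 - 13/15)) = ((-⅓*1369 + 38/3 - 74/3 + 703/3) - 1314)*(-409 + (-16 - 13*1/15)) = ((-1369/3 + 38/3 - 74/3 + 703/3) - 1314)*(-409 + (-16 - 13/15)) = (-234 - 1314)*(-409 - 253/15) = -1548*(-6388/15) = 3296208/5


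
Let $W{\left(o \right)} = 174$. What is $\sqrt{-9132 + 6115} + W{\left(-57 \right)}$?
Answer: $174 + i \sqrt{3017} \approx 174.0 + 54.927 i$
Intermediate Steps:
$\sqrt{-9132 + 6115} + W{\left(-57 \right)} = \sqrt{-9132 + 6115} + 174 = \sqrt{-3017} + 174 = i \sqrt{3017} + 174 = 174 + i \sqrt{3017}$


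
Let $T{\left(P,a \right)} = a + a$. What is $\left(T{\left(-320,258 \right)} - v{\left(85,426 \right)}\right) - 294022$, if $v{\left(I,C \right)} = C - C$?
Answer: $-293506$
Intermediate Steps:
$v{\left(I,C \right)} = 0$
$T{\left(P,a \right)} = 2 a$
$\left(T{\left(-320,258 \right)} - v{\left(85,426 \right)}\right) - 294022 = \left(2 \cdot 258 - 0\right) - 294022 = \left(516 + 0\right) - 294022 = 516 - 294022 = -293506$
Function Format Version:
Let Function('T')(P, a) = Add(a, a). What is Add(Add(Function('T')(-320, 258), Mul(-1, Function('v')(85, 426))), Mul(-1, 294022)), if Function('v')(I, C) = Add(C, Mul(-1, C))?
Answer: -293506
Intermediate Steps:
Function('v')(I, C) = 0
Function('T')(P, a) = Mul(2, a)
Add(Add(Function('T')(-320, 258), Mul(-1, Function('v')(85, 426))), Mul(-1, 294022)) = Add(Add(Mul(2, 258), Mul(-1, 0)), Mul(-1, 294022)) = Add(Add(516, 0), -294022) = Add(516, -294022) = -293506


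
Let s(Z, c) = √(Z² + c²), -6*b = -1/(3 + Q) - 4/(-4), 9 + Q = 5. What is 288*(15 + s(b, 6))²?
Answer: 75200 + 14400*√13 ≈ 1.2712e+5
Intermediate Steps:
Q = -4 (Q = -9 + 5 = -4)
b = -⅓ (b = -(-1/(3 - 4) - 4/(-4))/6 = -(-1/(-1) - 4*(-¼))/6 = -(-1*(-1) + 1)/6 = -(1 + 1)/6 = -⅙*2 = -⅓ ≈ -0.33333)
288*(15 + s(b, 6))² = 288*(15 + √((-⅓)² + 6²))² = 288*(15 + √(⅑ + 36))² = 288*(15 + √(325/9))² = 288*(15 + 5*√13/3)²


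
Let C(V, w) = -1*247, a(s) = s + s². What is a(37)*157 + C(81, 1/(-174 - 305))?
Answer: 220495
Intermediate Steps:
C(V, w) = -247
a(37)*157 + C(81, 1/(-174 - 305)) = (37*(1 + 37))*157 - 247 = (37*38)*157 - 247 = 1406*157 - 247 = 220742 - 247 = 220495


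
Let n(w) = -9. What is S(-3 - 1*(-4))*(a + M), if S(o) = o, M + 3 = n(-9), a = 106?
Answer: 94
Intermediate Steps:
M = -12 (M = -3 - 9 = -12)
S(-3 - 1*(-4))*(a + M) = (-3 - 1*(-4))*(106 - 12) = (-3 + 4)*94 = 1*94 = 94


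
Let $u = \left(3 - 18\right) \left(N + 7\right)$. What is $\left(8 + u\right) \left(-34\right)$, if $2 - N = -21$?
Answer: $15028$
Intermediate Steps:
$N = 23$ ($N = 2 - -21 = 2 + 21 = 23$)
$u = -450$ ($u = \left(3 - 18\right) \left(23 + 7\right) = \left(-15\right) 30 = -450$)
$\left(8 + u\right) \left(-34\right) = \left(8 - 450\right) \left(-34\right) = \left(-442\right) \left(-34\right) = 15028$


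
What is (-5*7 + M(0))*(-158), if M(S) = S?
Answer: 5530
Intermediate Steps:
(-5*7 + M(0))*(-158) = (-5*7 + 0)*(-158) = (-35 + 0)*(-158) = -35*(-158) = 5530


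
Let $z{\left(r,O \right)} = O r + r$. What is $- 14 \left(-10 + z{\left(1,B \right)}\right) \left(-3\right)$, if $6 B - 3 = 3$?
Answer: $-336$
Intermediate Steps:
$B = 1$ ($B = \frac{1}{2} + \frac{1}{6} \cdot 3 = \frac{1}{2} + \frac{1}{2} = 1$)
$z{\left(r,O \right)} = r + O r$
$- 14 \left(-10 + z{\left(1,B \right)}\right) \left(-3\right) = - 14 \left(-10 + 1 \left(1 + 1\right)\right) \left(-3\right) = - 14 \left(-10 + 1 \cdot 2\right) \left(-3\right) = - 14 \left(-10 + 2\right) \left(-3\right) = - 14 \left(\left(-8\right) \left(-3\right)\right) = \left(-14\right) 24 = -336$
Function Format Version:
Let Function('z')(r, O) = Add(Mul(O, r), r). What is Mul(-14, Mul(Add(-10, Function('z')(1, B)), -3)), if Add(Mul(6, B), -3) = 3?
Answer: -336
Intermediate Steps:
B = 1 (B = Add(Rational(1, 2), Mul(Rational(1, 6), 3)) = Add(Rational(1, 2), Rational(1, 2)) = 1)
Function('z')(r, O) = Add(r, Mul(O, r))
Mul(-14, Mul(Add(-10, Function('z')(1, B)), -3)) = Mul(-14, Mul(Add(-10, Mul(1, Add(1, 1))), -3)) = Mul(-14, Mul(Add(-10, Mul(1, 2)), -3)) = Mul(-14, Mul(Add(-10, 2), -3)) = Mul(-14, Mul(-8, -3)) = Mul(-14, 24) = -336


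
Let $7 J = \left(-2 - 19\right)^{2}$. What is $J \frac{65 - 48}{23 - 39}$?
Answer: $- \frac{1071}{16} \approx -66.938$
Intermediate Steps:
$J = 63$ ($J = \frac{\left(-2 - 19\right)^{2}}{7} = \frac{\left(-21\right)^{2}}{7} = \frac{1}{7} \cdot 441 = 63$)
$J \frac{65 - 48}{23 - 39} = 63 \frac{65 - 48}{23 - 39} = 63 \frac{17}{-16} = 63 \cdot 17 \left(- \frac{1}{16}\right) = 63 \left(- \frac{17}{16}\right) = - \frac{1071}{16}$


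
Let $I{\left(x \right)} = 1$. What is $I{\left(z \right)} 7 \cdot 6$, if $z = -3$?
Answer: $42$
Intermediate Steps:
$I{\left(z \right)} 7 \cdot 6 = 1 \cdot 7 \cdot 6 = 7 \cdot 6 = 42$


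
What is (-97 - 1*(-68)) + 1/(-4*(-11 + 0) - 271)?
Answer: -6584/227 ≈ -29.004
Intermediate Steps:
(-97 - 1*(-68)) + 1/(-4*(-11 + 0) - 271) = (-97 + 68) + 1/(-4*(-11) - 271) = -29 + 1/(44 - 271) = -29 + 1/(-227) = -29 - 1/227 = -6584/227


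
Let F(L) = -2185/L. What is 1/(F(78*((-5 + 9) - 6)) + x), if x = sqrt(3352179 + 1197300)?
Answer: -340860/110711346719 + 267696*sqrt(37599)/110711346719 ≈ 0.00046578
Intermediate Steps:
x = 11*sqrt(37599) (x = sqrt(4549479) = 11*sqrt(37599) ≈ 2132.9)
1/(F(78*((-5 + 9) - 6)) + x) = 1/(-2185*1/(78*((-5 + 9) - 6)) + 11*sqrt(37599)) = 1/(-2185*1/(78*(4 - 6)) + 11*sqrt(37599)) = 1/(-2185/(78*(-2)) + 11*sqrt(37599)) = 1/(-2185/(-156) + 11*sqrt(37599)) = 1/(-2185*(-1/156) + 11*sqrt(37599)) = 1/(2185/156 + 11*sqrt(37599))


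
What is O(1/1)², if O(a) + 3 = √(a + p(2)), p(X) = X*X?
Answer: (3 - √5)² ≈ 0.58359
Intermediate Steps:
p(X) = X²
O(a) = -3 + √(4 + a) (O(a) = -3 + √(a + 2²) = -3 + √(a + 4) = -3 + √(4 + a))
O(1/1)² = (-3 + √(4 + 1/1))² = (-3 + √(4 + 1))² = (-3 + √5)²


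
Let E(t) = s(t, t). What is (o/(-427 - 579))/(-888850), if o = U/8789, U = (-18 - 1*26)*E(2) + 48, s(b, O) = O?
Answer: -2/392948763295 ≈ -5.0897e-12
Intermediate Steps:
E(t) = t
U = -40 (U = (-18 - 1*26)*2 + 48 = (-18 - 26)*2 + 48 = -44*2 + 48 = -88 + 48 = -40)
o = -40/8789 ≈ -0.0045511
(o/(-427 - 579))/(-888850) = (-40/8789/(-427 - 579))/(-888850) = (-40/8789/(-1006))*(-1/888850) = -1/1006*(-40/8789)*(-1/888850) = (20/4420867)*(-1/888850) = -2/392948763295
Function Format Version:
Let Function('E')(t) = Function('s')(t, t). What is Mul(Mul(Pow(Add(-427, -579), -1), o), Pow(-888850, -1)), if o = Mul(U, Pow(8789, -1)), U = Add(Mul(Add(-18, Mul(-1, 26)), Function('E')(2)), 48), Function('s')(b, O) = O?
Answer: Rational(-2, 392948763295) ≈ -5.0897e-12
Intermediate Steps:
Function('E')(t) = t
U = -40 (U = Add(Mul(Add(-18, Mul(-1, 26)), 2), 48) = Add(Mul(Add(-18, -26), 2), 48) = Add(Mul(-44, 2), 48) = Add(-88, 48) = -40)
o = Rational(-40, 8789) (o = Mul(-40, Pow(8789, -1)) = Mul(-40, Rational(1, 8789)) = Rational(-40, 8789) ≈ -0.0045511)
Mul(Mul(Pow(Add(-427, -579), -1), o), Pow(-888850, -1)) = Mul(Mul(Pow(Add(-427, -579), -1), Rational(-40, 8789)), Pow(-888850, -1)) = Mul(Mul(Pow(-1006, -1), Rational(-40, 8789)), Rational(-1, 888850)) = Mul(Mul(Rational(-1, 1006), Rational(-40, 8789)), Rational(-1, 888850)) = Mul(Rational(20, 4420867), Rational(-1, 888850)) = Rational(-2, 392948763295)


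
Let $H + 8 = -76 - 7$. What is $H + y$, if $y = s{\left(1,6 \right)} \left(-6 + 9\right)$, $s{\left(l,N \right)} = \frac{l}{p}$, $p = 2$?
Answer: $- \frac{179}{2} \approx -89.5$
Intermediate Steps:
$H = -91$ ($H = -8 - 83 = -91$)
$s{\left(l,N \right)} = \frac{l}{2}$
$y = \frac{3}{2}$ ($y = \frac{1}{2} \cdot 1 \left(-6 + 9\right) = \frac{1}{2} \cdot 3 = \frac{3}{2} \approx 1.5$)
$H + y = -91 + \frac{3}{2} = - \frac{179}{2}$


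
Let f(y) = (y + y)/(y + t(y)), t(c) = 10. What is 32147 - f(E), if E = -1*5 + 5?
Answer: 32147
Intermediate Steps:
E = 0 (E = -5 + 5 = 0)
f(y) = 2*y/(10 + y) (f(y) = (y + y)/(y + 10) = (2*y)/(10 + y) = 2*y/(10 + y))
32147 - f(E) = 32147 - 2*0/(10 + 0) = 32147 - 2*0/10 = 32147 - 1*0 = 32147 + 0 = 32147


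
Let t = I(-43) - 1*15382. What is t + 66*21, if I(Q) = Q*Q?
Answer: -12147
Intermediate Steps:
I(Q) = Q²
t = -13533 (t = (-43)² - 1*15382 = 1849 - 15382 = -13533)
t + 66*21 = -13533 + 66*21 = -13533 + 1386 = -12147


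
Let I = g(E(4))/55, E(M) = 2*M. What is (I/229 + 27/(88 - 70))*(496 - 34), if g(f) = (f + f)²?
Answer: 804237/1145 ≈ 702.39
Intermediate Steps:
g(f) = 4*f² (g(f) = (2*f)² = 4*f²)
I = 256/55 (I = (4*(2*4)²)/55 = (4*8²)*(1/55) = (4*64)*(1/55) = 256*(1/55) = 256/55 ≈ 4.6545)
(I/229 + 27/(88 - 70))*(496 - 34) = ((256/55)/229 + 27/(88 - 70))*(496 - 34) = ((256/55)*(1/229) + 27/18)*462 = (256/12595 + 27*(1/18))*462 = (256/12595 + 3/2)*462 = (38297/25190)*462 = 804237/1145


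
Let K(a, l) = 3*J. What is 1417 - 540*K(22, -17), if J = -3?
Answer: 6277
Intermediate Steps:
K(a, l) = -9 (K(a, l) = 3*(-3) = -9)
1417 - 540*K(22, -17) = 1417 - 540*(-9) = 1417 + 4860 = 6277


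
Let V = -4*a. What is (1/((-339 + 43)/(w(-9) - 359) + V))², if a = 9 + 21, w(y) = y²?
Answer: 19321/273307024 ≈ 7.0693e-5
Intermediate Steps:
a = 30
V = -120 (V = -4*30 = -120)
(1/((-339 + 43)/(w(-9) - 359) + V))² = (1/((-339 + 43)/((-9)² - 359) - 120))² = (1/(-296/(81 - 359) - 120))² = (1/(-296/(-278) - 120))² = (1/(-296*(-1/278) - 120))² = (1/(148/139 - 120))² = (1/(-16532/139))² = (-139/16532)² = 19321/273307024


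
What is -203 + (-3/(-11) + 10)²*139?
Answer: 1750328/121 ≈ 14466.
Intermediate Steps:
-203 + (-3/(-11) + 10)²*139 = -203 + (-3*(-1/11) + 10)²*139 = -203 + (3/11 + 10)²*139 = -203 + (113/11)²*139 = -203 + (12769/121)*139 = -203 + 1774891/121 = 1750328/121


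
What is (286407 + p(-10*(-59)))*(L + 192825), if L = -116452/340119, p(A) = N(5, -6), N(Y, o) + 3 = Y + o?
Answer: 1444866337127413/26163 ≈ 5.5226e+10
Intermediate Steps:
N(Y, o) = -3 + Y + o (N(Y, o) = -3 + (Y + o) = -3 + Y + o)
p(A) = -4 (p(A) = -3 + 5 - 6 = -4)
L = -116452/340119 (L = -116452*1/340119 = -116452/340119 ≈ -0.34239)
(286407 + p(-10*(-59)))*(L + 192825) = (286407 - 4)*(-116452/340119 + 192825) = 286403*(65583329723/340119) = 1444866337127413/26163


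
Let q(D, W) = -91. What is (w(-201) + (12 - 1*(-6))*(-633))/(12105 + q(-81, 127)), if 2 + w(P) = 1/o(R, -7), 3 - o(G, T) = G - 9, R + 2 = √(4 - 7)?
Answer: -1133895/1195393 + I*√3/2390786 ≈ -0.94855 + 7.2447e-7*I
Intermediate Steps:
R = -2 + I*√3 (R = -2 + √(4 - 7) = -2 + √(-3) = -2 + I*√3 ≈ -2.0 + 1.732*I)
o(G, T) = 12 - G (o(G, T) = 3 - (G - 9) = 3 - (-9 + G) = 3 + (9 - G) = 12 - G)
w(P) = -2 + 1/(14 - I*√3) (w(P) = -2 + 1/(12 - (-2 + I*√3)) = -2 + 1/(12 + (2 - I*√3)) = -2 + 1/(14 - I*√3))
(w(-201) + (12 - 1*(-6))*(-633))/(12105 + q(-81, 127)) = ((-384/199 + I*√3/199) + (12 - 1*(-6))*(-633))/(12105 - 91) = ((-384/199 + I*√3/199) + (12 + 6)*(-633))/12014 = ((-384/199 + I*√3/199) + 18*(-633))*(1/12014) = ((-384/199 + I*√3/199) - 11394)*(1/12014) = (-2267790/199 + I*√3/199)*(1/12014) = -1133895/1195393 + I*√3/2390786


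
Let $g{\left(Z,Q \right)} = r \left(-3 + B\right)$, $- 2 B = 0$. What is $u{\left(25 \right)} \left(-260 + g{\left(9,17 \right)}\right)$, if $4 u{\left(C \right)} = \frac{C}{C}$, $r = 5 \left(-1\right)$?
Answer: $- \frac{245}{4} \approx -61.25$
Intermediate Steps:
$r = -5$
$B = 0$ ($B = \left(- \frac{1}{2}\right) 0 = 0$)
$u{\left(C \right)} = \frac{1}{4}$ ($u{\left(C \right)} = \frac{C \frac{1}{C}}{4} = \frac{1}{4} \cdot 1 = \frac{1}{4}$)
$g{\left(Z,Q \right)} = 15$ ($g{\left(Z,Q \right)} = - 5 \left(-3 + 0\right) = \left(-5\right) \left(-3\right) = 15$)
$u{\left(25 \right)} \left(-260 + g{\left(9,17 \right)}\right) = \frac{-260 + 15}{4} = \frac{1}{4} \left(-245\right) = - \frac{245}{4}$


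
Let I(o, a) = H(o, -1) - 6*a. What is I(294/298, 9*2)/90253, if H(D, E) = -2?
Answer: -110/90253 ≈ -0.0012188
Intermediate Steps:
I(o, a) = -2 - 6*a
I(294/298, 9*2)/90253 = (-2 - 54*2)/90253 = (-2 - 6*18)*(1/90253) = (-2 - 108)*(1/90253) = -110*1/90253 = -110/90253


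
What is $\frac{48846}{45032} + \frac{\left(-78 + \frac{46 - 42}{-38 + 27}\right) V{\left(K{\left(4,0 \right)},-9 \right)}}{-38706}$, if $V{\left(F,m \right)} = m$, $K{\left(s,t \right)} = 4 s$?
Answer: $\frac{1703967315}{1597757876} \approx 1.0665$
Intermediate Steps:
$\frac{48846}{45032} + \frac{\left(-78 + \frac{46 - 42}{-38 + 27}\right) V{\left(K{\left(4,0 \right)},-9 \right)}}{-38706} = \frac{48846}{45032} + \frac{\left(-78 + \frac{46 - 42}{-38 + 27}\right) \left(-9\right)}{-38706} = 48846 \cdot \frac{1}{45032} + \left(-78 + \frac{4}{-11}\right) \left(-9\right) \left(- \frac{1}{38706}\right) = \frac{24423}{22516} + \left(-78 + 4 \left(- \frac{1}{11}\right)\right) \left(-9\right) \left(- \frac{1}{38706}\right) = \frac{24423}{22516} + \left(-78 - \frac{4}{11}\right) \left(-9\right) \left(- \frac{1}{38706}\right) = \frac{24423}{22516} + \left(- \frac{862}{11}\right) \left(-9\right) \left(- \frac{1}{38706}\right) = \frac{24423}{22516} + \frac{7758}{11} \left(- \frac{1}{38706}\right) = \frac{24423}{22516} - \frac{1293}{70961} = \frac{1703967315}{1597757876}$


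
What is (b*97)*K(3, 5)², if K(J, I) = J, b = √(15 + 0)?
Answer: 873*√15 ≈ 3381.1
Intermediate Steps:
b = √15 ≈ 3.8730
(b*97)*K(3, 5)² = (√15*97)*3² = (97*√15)*9 = 873*√15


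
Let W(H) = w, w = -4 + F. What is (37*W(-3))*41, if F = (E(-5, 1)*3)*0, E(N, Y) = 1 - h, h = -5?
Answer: -6068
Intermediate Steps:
E(N, Y) = 6 (E(N, Y) = 1 - 1*(-5) = 1 + 5 = 6)
F = 0 (F = (6*3)*0 = 18*0 = 0)
w = -4 (w = -4 + 0 = -4)
W(H) = -4
(37*W(-3))*41 = (37*(-4))*41 = -148*41 = -6068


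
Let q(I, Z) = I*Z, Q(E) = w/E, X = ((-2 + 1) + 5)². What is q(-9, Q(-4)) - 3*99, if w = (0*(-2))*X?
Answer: -297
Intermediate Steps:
X = 16 (X = (-1 + 5)² = 4² = 16)
w = 0 (w = (0*(-2))*16 = 0*16 = 0)
Q(E) = 0 (Q(E) = 0/E = 0)
q(-9, Q(-4)) - 3*99 = -9*0 - 3*99 = 0 - 297 = -297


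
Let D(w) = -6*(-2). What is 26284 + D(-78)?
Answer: 26296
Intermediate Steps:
D(w) = 12
26284 + D(-78) = 26284 + 12 = 26296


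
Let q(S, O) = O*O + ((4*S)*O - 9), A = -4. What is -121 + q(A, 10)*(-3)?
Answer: 86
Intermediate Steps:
q(S, O) = -9 + O**2 + 4*O*S (q(S, O) = O**2 + (4*O*S - 9) = O**2 + (-9 + 4*O*S) = -9 + O**2 + 4*O*S)
-121 + q(A, 10)*(-3) = -121 + (-9 + 10**2 + 4*10*(-4))*(-3) = -121 + (-9 + 100 - 160)*(-3) = -121 - 69*(-3) = -121 + 207 = 86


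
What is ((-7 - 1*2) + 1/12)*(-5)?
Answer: 535/12 ≈ 44.583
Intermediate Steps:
((-7 - 1*2) + 1/12)*(-5) = ((-7 - 2) + 1/12)*(-5) = (-9 + 1/12)*(-5) = -107/12*(-5) = 535/12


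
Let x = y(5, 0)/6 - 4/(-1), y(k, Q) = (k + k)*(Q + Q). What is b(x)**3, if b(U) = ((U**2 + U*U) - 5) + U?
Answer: 29791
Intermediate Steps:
y(k, Q) = 4*Q*k (y(k, Q) = (2*k)*(2*Q) = 4*Q*k)
x = 4 (x = (4*0*5)/6 - 4/(-1) = 0*(1/6) - 4*(-1) = 0 + 4 = 4)
b(U) = -5 + U + 2*U**2 (b(U) = ((U**2 + U**2) - 5) + U = (2*U**2 - 5) + U = (-5 + 2*U**2) + U = -5 + U + 2*U**2)
b(x)**3 = (-5 + 4 + 2*4**2)**3 = (-5 + 4 + 2*16)**3 = (-5 + 4 + 32)**3 = 31**3 = 29791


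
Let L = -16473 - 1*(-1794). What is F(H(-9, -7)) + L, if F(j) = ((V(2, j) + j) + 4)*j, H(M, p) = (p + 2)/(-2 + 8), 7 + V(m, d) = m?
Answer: -528389/36 ≈ -14677.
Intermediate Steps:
V(m, d) = -7 + m
H(M, p) = ⅓ + p/6 (H(M, p) = (2 + p)/6 = (2 + p)*(⅙) = ⅓ + p/6)
L = -14679 (L = -16473 + 1794 = -14679)
F(j) = j*(-1 + j) (F(j) = (((-7 + 2) + j) + 4)*j = ((-5 + j) + 4)*j = (-1 + j)*j = j*(-1 + j))
F(H(-9, -7)) + L = (⅓ + (⅙)*(-7))*(-1 + (⅓ + (⅙)*(-7))) - 14679 = (⅓ - 7/6)*(-1 + (⅓ - 7/6)) - 14679 = -5*(-1 - ⅚)/6 - 14679 = -⅚*(-11/6) - 14679 = 55/36 - 14679 = -528389/36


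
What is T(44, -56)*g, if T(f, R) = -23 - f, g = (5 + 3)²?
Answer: -4288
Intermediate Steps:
g = 64 (g = 8² = 64)
T(44, -56)*g = (-23 - 1*44)*64 = (-23 - 44)*64 = -67*64 = -4288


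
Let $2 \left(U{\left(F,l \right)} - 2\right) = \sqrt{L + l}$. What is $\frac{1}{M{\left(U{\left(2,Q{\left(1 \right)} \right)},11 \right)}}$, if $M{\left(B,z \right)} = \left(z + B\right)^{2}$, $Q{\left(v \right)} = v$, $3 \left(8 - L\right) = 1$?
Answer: $\frac{36}{\left(78 + \sqrt{78}\right)^{2}} \approx 0.0047747$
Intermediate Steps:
$L = \frac{23}{3}$ ($L = 8 - \frac{1}{3} = \frac{23}{3} \approx 7.6667$)
$U{\left(F,l \right)} = 2 + \frac{\sqrt{\frac{23}{3} + l}}{2}$
$M{\left(B,z \right)} = \left(B + z\right)^{2}$
$\frac{1}{M{\left(U{\left(2,Q{\left(1 \right)} \right)},11 \right)}} = \frac{1}{\left(\left(2 + \frac{\sqrt{69 + 9 \cdot 1}}{6}\right) + 11\right)^{2}} = \frac{1}{\left(\left(2 + \frac{\sqrt{69 + 9}}{6}\right) + 11\right)^{2}} = \frac{1}{\left(\left(2 + \frac{\sqrt{78}}{6}\right) + 11\right)^{2}} = \frac{1}{\left(13 + \frac{\sqrt{78}}{6}\right)^{2}}$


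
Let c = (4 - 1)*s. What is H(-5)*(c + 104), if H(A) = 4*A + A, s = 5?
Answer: -2975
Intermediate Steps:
H(A) = 5*A
c = 15 (c = (4 - 1)*5 = 3*5 = 15)
H(-5)*(c + 104) = (5*(-5))*(15 + 104) = -25*119 = -2975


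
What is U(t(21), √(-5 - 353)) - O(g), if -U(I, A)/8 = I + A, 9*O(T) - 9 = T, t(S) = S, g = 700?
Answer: -2221/9 - 8*I*√358 ≈ -246.78 - 151.37*I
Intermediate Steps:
O(T) = 1 + T/9
U(I, A) = -8*A - 8*I (U(I, A) = -8*(I + A) = -8*(A + I) = -8*A - 8*I)
U(t(21), √(-5 - 353)) - O(g) = (-8*√(-5 - 353) - 8*21) - (1 + (⅑)*700) = (-8*I*√358 - 168) - (1 + 700/9) = (-8*I*√358 - 168) - 1*709/9 = (-8*I*√358 - 168) - 709/9 = (-168 - 8*I*√358) - 709/9 = -2221/9 - 8*I*√358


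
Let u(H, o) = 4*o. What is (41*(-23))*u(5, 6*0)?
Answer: 0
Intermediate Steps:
(41*(-23))*u(5, 6*0) = (41*(-23))*(4*(6*0)) = -3772*0 = -943*0 = 0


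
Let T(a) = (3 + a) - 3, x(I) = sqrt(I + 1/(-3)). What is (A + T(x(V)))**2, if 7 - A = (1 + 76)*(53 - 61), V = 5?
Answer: (1869 + sqrt(42))**2/9 ≈ 3.9083e+5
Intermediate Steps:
x(I) = sqrt(-1/3 + I) (x(I) = sqrt(I - 1/3) = sqrt(-1/3 + I))
T(a) = a
A = 623 (A = 7 - (1 + 76)*(53 - 61) = 7 - 77*(-8) = 7 - 1*(-616) = 7 + 616 = 623)
(A + T(x(V)))**2 = (623 + sqrt(-3 + 9*5)/3)**2 = (623 + sqrt(-3 + 45)/3)**2 = (623 + sqrt(42)/3)**2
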